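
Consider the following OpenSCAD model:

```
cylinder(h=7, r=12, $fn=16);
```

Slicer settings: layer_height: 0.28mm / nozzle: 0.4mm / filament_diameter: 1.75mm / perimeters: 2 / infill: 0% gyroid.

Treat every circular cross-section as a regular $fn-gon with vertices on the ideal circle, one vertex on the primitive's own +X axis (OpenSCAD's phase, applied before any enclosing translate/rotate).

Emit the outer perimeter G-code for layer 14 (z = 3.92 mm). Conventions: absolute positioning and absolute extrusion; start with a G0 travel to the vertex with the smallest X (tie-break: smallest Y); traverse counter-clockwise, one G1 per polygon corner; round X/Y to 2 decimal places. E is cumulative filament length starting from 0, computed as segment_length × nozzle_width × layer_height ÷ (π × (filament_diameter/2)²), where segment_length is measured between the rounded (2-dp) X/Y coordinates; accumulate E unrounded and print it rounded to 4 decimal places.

G0 X-12.00 Y0.00 Z3.92
G1 X-11.09 Y-4.59 E0.2179
G1 X-8.49 Y-8.49 E0.4361
G1 X-4.59 Y-11.09 E0.6544
G1 X0.00 Y-12.00 E0.8723
G1 X4.59 Y-11.09 E1.0902
G1 X8.49 Y-8.49 E1.3084
G1 X11.09 Y-4.59 E1.5267
G1 X12.00 Y0.00 E1.7446
G1 X11.09 Y4.59 E1.9625
G1 X8.49 Y8.49 E2.1807
G1 X4.59 Y11.09 E2.3990
G1 X0.00 Y12.00 E2.6169
G1 X-4.59 Y11.09 E2.8348
G1 X-8.49 Y8.49 E3.0530
G1 X-11.09 Y4.59 E3.2713
G1 X-12.00 Y0.00 E3.4892

At z = 3.92 mm: the r=12 cylinder contributes a regular 16-gon of circumradius 12. The outline is a single polygon with 16 vertices. Extrusion per mm of travel: 0.4 × 0.28 / (π × 0.875²) = 0.046564. Accumulating E over each segment gives final E = 3.4892.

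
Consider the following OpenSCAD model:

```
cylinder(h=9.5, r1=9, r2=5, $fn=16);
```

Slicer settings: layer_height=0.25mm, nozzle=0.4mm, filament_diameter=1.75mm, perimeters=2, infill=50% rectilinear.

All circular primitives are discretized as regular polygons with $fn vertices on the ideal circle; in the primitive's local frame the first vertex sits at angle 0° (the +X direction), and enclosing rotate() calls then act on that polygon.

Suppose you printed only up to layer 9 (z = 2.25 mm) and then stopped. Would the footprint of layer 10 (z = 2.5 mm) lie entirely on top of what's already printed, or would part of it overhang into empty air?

Compare the two slices. At z = 2.25: the cone contributes a regular 16-gon of circumradius 8.053 (interpolated between r1=9 and r2=5 at t=0.237) (area = (16/2)·8.053²·sin(360°/16) = 198.52 mm²). At z = 2.5: the cone (r1=9→r2=5) has section circumradius 7.947 here — a regular 16-gon (area = (16/2)·7.947²·sin(360°/16) = 193.36 mm²). Checking containment: the cross-section at z = 2.5 is a subset of the cross-section at z = 2.25.

entirely on top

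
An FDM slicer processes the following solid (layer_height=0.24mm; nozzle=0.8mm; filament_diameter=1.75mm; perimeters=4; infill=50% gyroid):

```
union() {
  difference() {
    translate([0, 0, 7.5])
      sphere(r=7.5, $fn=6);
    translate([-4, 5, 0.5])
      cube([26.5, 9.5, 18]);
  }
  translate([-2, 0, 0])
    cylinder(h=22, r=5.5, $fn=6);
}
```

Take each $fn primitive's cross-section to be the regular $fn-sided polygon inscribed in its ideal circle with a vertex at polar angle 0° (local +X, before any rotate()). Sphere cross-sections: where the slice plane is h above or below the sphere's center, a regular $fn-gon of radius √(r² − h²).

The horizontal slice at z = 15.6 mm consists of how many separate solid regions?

1

At z = 15.6 mm: the sphere is not intersected at this z (|z−center|=8.100 > r=7.5); the cube at (-4, 5) (footprint 26.5×9.5) is included at this height; Subtracting the remaining from the first: the first operand is absent here, so nothing remains; the r=5.5 cylinder at (-2, 0) gives a regular 6-gon of circumradius 5.5 (constant along its height); Combining (union): only the r=5.5 cylinder at (-2, 0) is present, so the union is just that shape — 1 connected region. The result has 1 disconnected region.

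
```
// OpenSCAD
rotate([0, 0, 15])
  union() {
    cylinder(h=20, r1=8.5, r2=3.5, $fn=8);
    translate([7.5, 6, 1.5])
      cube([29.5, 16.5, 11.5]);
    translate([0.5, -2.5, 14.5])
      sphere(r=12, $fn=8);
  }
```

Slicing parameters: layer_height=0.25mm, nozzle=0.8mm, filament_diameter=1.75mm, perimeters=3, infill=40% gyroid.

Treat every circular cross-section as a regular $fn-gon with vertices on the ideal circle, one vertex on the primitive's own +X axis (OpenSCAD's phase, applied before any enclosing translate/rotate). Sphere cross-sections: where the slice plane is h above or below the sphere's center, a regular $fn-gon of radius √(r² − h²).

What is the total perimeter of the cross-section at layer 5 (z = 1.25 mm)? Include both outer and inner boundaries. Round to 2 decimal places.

50.13 mm

At z = 1.25 mm: the cone: at t=0.062 of its height the radius interpolates to r₁+(r₂−r₁)t = 8.188, giving a regular 8-gon of that circumradius (perimeter = 2·8·8.188·sin(180°/8) = 50.13 mm); the cube at (7.5, 6) is absent (z outside [1.5, 13]); the sphere at (0.5, -2.5) is not intersected at this z (|z−center|=13.250 > r=12); Taking the union: only the cone is present, so the union is just that shape — boundary = 50.13 mm; (rotated 15° about Z; rotation is an isometry so areas/perimeters/island counts are preserved). Overall, the cross-section is a single solid region. Total boundary length (outer) = 50.13 mm.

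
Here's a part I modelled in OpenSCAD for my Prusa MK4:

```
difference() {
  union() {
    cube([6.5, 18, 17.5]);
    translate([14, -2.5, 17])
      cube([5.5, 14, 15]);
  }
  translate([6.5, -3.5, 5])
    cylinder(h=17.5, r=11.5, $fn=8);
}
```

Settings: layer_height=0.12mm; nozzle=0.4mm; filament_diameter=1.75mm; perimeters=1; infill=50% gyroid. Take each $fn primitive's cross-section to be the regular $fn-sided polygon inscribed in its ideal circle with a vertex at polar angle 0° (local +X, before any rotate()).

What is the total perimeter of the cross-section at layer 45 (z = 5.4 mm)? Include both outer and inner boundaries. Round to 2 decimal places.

At z = 5.4 mm: the 6.5×18 cube contributes its full rectangle (perimeter 49.00 mm); the cube at (14, -2.5) is not intersected at this z (z outside [17, 32]); Taking the union: only the 6.5×18 cube is present, so the union is just that shape — boundary = 49.00 mm; the cylinder at (6.5, -3.5): section is a regular 8-gon, circumradius r=11.5 (perimeter = 2·8·11.500·sin(180°/8) = 70.41 mm); Subtracting the remaining from the first: starting from that combined region, the r=11.5 cylinder at (6.5, -3.5) partially overlaps it — only the 43.25 mm² overlap (of its 374.06 mm²) is removed, clipping the outline — boundary = 36.23 mm. Overall, the cross-section is a single solid region. Total boundary length (outer) = 36.23 mm.

36.23 mm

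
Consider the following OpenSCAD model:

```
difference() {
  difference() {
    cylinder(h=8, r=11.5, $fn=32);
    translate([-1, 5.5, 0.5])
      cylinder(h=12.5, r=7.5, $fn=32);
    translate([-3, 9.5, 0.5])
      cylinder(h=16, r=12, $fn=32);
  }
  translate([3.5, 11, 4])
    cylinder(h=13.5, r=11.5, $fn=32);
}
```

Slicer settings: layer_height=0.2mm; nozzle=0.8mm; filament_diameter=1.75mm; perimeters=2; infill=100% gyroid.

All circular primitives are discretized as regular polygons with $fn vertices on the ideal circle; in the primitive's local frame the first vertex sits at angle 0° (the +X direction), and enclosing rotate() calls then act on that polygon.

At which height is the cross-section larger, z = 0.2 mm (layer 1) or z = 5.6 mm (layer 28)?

layer 1 (z = 0.2 mm)

Layer 1 (z = 0.2): the r=11.5 cylinder contributes a regular 32-gon of circumradius 11.5 (area = (32/2)·11.500²·sin(360°/32) = 412.81 mm²); the cylinder at (-1, 5.5) is absent (z outside [0.5, 13]); the cylinder at (-3, 9.5) is absent (z outside [0.5, 16.5]); Subtracting the remaining from the first: none of the subtracted shapes is present at this height, so the r=11.5 cylinder is unchanged — area = 412.81 mm²; the cylinder at (3.5, 11) is not intersected at this z (z outside [4, 17.5]); After the difference (first − rest): none of the subtracted shapes is present at this height, so that combined region is unchanged — area = 412.81 mm². So its area = 412.81 mm². Layer 28 (z = 5.6): the r=11.5 cylinder gives a regular 32-gon of circumradius 11.5 (constant along its height) (area = (32/2)·11.500²·sin(360°/32) = 412.81 mm²); the r=7.5 cylinder at (-1, 5.5) contributes a regular 32-gon of circumradius 7.5 (area = (32/2)·7.500²·sin(360°/32) = 175.58 mm²); the r=12 cylinder at (-3, 9.5) gives a regular 32-gon of circumradius 12 (constant along its height) (area = (32/2)·12.000²·sin(360°/32) = 449.49 mm²); Taking the first minus the rest: starting from the r=11.5 cylinder (412.81 mm²), the r=7.5 cylinder at (-1, 5.5) partially overlaps it — only the 160.55 mm² overlap (of its 175.58 mm²) is removed, clipping the outline; the r=12 cylinder at (-3, 9.5) partially overlaps it — only the 44.15 mm² overlap (of its 449.49 mm²) is removed, clipping the outline — area = 208.10 mm²; the cylinder at (3.5, 11): section is a regular 32-gon, circumradius r=11.5 (area = (32/2)·11.500²·sin(360°/32) = 412.81 mm²); After the difference (first − rest): starting from that combined region (208.10 mm²), the r=11.5 cylinder at (3.5, 11) partially overlaps it — only the 21.23 mm² overlap (of its 412.81 mm²) is removed, clipping the outline — area = 186.87 mm². So its area = 186.87 mm². Layer 1 is larger (412.81 vs 186.87 mm²).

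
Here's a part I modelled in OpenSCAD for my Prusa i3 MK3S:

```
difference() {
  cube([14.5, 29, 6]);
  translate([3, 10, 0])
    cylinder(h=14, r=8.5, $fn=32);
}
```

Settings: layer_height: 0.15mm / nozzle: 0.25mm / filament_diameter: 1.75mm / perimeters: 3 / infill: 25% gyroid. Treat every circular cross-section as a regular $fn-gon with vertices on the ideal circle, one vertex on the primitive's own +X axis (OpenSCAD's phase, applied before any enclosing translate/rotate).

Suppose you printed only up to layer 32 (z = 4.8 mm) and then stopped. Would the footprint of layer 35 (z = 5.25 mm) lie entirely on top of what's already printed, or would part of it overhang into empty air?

Compare the two slices. At z = 4.8: the 14.5×29 cube contributes its full rectangle (area 420.50 mm²); the r=8.5 cylinder at (3, 10) gives a regular 32-gon of circumradius 8.5 (constant along its height) (area = (32/2)·8.500²·sin(360°/32) = 225.52 mm²); Subtracting the remaining from the first: starting from the 14.5×29 cube (420.50 mm²), the r=8.5 cylinder at (3, 10) partially overlaps it — only the 162.51 mm² overlap (of its 225.52 mm²) is removed, clipping the outline — area = 257.99 mm². At z = 5.25: the cube (footprint 14.5×29) is included at this height (area 420.50 mm²); the cylinder at (3, 10): section is a regular 32-gon, circumradius r=8.5 (area = (32/2)·8.500²·sin(360°/32) = 225.52 mm²); After the difference (first − rest): starting from the 14.5×29 cube (420.50 mm²), the r=8.5 cylinder at (3, 10) partially overlaps it — only the 162.51 mm² overlap (of its 225.52 mm²) is removed, clipping the outline — area = 257.99 mm². Checking containment: the cross-section at z = 5.25 is a subset of the cross-section at z = 4.8.

entirely on top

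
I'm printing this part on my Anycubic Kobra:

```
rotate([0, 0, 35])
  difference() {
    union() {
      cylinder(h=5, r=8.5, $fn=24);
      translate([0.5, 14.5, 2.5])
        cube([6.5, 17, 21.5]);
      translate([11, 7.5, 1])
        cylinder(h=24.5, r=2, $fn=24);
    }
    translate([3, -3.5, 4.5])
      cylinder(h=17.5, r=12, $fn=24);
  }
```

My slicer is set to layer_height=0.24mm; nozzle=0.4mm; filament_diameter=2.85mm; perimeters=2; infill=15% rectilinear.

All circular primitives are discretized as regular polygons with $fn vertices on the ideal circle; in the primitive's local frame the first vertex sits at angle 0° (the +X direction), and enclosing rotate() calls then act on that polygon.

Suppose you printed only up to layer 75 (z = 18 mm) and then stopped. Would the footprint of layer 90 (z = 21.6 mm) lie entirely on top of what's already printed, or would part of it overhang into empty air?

Compare the two slices. At z = 18: the cylinder does not reach this height (z outside [0, 5]); the cube at (0.5, 14.5) (footprint 6.5×17) is included at this height (area 110.50 mm²); the r=2 cylinder at (11, 7.5) contributes a regular 24-gon of circumradius 2 (area = (24/2)·2.000²·sin(360°/24) = 12.42 mm²); Taking the union: the 2 present regions are separate (no shared area or edge), so areas and boundary lengths simply add and each stays a separate island — area = 122.92 mm²; the r=12 cylinder at (3, -3.5) gives a regular 24-gon of circumradius 12 (constant along its height) (area = (24/2)·12.000²·sin(360°/24) = 447.24 mm²); After the difference (first − rest): starting from the result so far (122.92 mm²), the r=12 cylinder at (3, -3.5) partially overlaps it — only the 0.40 mm² overlap (of its 447.24 mm²) is removed, clipping the outline — area = 122.52 mm²; (whole slice rotated 35° about Z — lengths, areas and connectivity unchanged). At z = 21.6: the cylinder is absent (z outside [0, 5]); the cube at (0.5, 14.5) is present — its section is the full 6.5×17 rectangle (area 110.50 mm²); the cylinder at (11, 7.5): section is a regular 24-gon, circumradius r=2 (area = (24/2)·2.000²·sin(360°/24) = 12.42 mm²); Merging all regions: the 2 present regions are separate (no shared area or edge), so areas and boundary lengths simply add and each stays a separate island — area = 122.92 mm²; the cylinder at (3, -3.5): section is a regular 24-gon, circumradius r=12 (area = (24/2)·12.000²·sin(360°/24) = 447.24 mm²); Subtracting the remaining from the first: starting from the result so far (122.92 mm²), the r=12 cylinder at (3, -3.5) partially overlaps it — only the 0.40 mm² overlap (of its 447.24 mm²) is removed, clipping the outline — area = 122.52 mm²; (rotated 35° about Z; rotation is an isometry so areas/perimeters/island counts are preserved). Checking containment: the cross-section at z = 21.6 is a subset of the cross-section at z = 18.

entirely on top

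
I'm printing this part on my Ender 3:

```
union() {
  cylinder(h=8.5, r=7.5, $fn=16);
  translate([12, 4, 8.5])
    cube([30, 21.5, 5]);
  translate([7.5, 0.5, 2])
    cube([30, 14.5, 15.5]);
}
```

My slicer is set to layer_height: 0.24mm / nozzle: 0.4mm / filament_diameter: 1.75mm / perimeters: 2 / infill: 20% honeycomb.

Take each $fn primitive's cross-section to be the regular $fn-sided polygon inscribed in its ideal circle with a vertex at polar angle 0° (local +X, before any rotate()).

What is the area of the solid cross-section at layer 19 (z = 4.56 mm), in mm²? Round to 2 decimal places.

At z = 4.56 mm: the cylinder: section is a regular 16-gon, circumradius r=7.5 (area = (16/2)·7.500²·sin(360°/16) = 172.21 mm²); the cube at (12, 4) is not intersected at this z (z outside [8.5, 13.5]); the cube at (7.5, 0.5) (footprint 30×14.5) is included at this height (area 435.00 mm²); Merging all regions: the 2 present regions are separate (no shared area or edge), so areas and boundary lengths simply add and each stays a separate island — area = 607.21 mm². Overall, the cross-section has 2 separate islands. Net area = 607.21 mm².

607.21 mm²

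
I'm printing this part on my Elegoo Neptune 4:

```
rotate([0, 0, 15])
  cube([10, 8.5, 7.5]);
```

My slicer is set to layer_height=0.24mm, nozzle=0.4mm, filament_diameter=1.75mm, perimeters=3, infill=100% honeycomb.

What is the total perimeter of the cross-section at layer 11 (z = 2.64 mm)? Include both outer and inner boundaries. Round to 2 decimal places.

37.00 mm

At z = 2.64 mm: the 10×8.5 cube contributes its full rectangle (perimeter 37.00 mm); (rotated 15° about Z; rotation is an isometry so areas/perimeters/island counts are preserved). Overall, the cross-section is a single solid region. Total boundary length (outer) = 37.00 mm.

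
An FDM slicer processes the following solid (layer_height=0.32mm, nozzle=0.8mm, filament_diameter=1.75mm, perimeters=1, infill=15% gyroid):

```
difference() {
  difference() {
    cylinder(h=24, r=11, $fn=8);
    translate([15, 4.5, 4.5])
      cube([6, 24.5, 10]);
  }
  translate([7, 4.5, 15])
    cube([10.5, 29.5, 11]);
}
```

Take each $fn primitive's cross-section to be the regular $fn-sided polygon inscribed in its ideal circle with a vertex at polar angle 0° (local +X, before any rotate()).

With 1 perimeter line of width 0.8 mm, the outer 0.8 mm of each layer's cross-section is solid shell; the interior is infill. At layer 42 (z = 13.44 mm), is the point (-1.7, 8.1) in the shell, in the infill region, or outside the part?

infill

At z = 13.44 mm: the r=11 cylinder gives a regular 8-gon of circumradius 11 (constant along its height); the cube at (15, 4.5) (footprint 6×24.5) is included at this height; Taking the first minus the rest: starting from the r=11 cylinder, the 6×24.5 cube at (15, 4.5) misses the remaining region (no effect) — 1 connected region; the cube at (7, 4.5) is absent (z outside [15, 26]); After the difference (first − rest): none of the subtracted shapes is present at this height, so the result so far is unchanged — 1 connected region. Overall, the cross-section is a single solid region. The nearest boundary edge runs (-7.78, 7.78)→(0.00, 11.00); distance from the point to it = 2.03 mm. The point is inside the cross-section and 2.03 mm from the nearest boundary — more than the 0.8 mm shell width (1 × 0.8), so it's in the infill interior.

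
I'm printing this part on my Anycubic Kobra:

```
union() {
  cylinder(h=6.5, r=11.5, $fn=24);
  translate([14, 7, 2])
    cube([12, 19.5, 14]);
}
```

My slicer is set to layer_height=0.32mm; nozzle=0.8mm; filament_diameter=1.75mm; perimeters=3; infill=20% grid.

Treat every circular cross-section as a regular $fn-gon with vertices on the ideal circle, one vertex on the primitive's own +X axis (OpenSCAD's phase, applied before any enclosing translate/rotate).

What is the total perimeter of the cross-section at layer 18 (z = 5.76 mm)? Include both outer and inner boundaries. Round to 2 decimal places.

At z = 5.76 mm: the r=11.5 cylinder gives a regular 24-gon of circumradius 11.5 (constant along its height) (perimeter = 2·24·11.500·sin(180°/24) = 72.05 mm); the cube at (14, 7) is present — its section is the full 12×19.5 rectangle (perimeter 63.00 mm); Combining (union): the 2 present regions are separate (no shared area or edge), so areas and boundary lengths simply add and each stays a separate island — boundary = 135.05 mm. Overall, the cross-section has 2 separate islands. Total boundary length (outer) = 135.05 mm.

135.05 mm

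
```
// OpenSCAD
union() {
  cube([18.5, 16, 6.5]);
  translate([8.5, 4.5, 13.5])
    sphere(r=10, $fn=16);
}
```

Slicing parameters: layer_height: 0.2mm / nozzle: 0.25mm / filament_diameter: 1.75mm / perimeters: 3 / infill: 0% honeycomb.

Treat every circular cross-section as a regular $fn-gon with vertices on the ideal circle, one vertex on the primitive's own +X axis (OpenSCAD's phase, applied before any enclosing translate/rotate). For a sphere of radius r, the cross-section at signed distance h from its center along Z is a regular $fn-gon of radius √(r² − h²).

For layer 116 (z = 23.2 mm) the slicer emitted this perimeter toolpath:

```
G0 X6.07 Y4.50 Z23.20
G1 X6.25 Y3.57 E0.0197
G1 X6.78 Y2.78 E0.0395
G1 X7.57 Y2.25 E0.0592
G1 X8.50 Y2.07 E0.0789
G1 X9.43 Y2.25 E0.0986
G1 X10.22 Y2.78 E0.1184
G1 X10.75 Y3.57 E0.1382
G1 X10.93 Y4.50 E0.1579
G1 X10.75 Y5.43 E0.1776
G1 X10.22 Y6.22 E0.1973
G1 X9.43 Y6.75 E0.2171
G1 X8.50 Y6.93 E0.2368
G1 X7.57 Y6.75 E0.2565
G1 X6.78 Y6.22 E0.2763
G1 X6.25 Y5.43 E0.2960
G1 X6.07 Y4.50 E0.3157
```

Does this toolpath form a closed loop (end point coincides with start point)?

yes

Start point (G0): (6.07, 4.50). End point (last G1): the path returns to the start — closed.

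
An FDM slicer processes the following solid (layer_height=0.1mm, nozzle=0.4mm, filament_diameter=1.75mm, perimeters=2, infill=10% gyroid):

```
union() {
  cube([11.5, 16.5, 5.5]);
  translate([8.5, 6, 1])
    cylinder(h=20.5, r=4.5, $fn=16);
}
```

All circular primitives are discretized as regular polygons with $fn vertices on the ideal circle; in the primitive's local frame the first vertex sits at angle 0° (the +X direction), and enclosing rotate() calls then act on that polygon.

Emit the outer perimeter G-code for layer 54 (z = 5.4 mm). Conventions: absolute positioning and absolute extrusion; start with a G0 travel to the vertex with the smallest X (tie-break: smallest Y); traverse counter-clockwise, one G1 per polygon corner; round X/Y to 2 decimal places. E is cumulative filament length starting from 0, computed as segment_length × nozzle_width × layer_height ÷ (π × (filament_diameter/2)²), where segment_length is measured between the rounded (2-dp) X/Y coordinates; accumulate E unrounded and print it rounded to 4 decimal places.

G0 X0.00 Y0.00 Z5.40
G1 X11.50 Y0.00 E0.1912
G1 X11.50 Y2.70 E0.2361
G1 X11.68 Y2.82 E0.2397
G1 X12.66 Y4.28 E0.2690
G1 X13.00 Y6.00 E0.2981
G1 X12.66 Y7.72 E0.3273
G1 X11.68 Y9.18 E0.3565
G1 X11.50 Y9.30 E0.3601
G1 X11.50 Y16.50 E0.4799
G1 X0.00 Y16.50 E0.6711
G1 X0.00 Y0.00 E0.9455

At z = 5.4 mm: the 11.5×16.5 cube contributes its full rectangle; the cylinder at (8.5, 6): section is a regular 16-gon, circumradius r=4.5; Combining (union): the regions partially overlap (shared area 55.44 mm²), so overlapping operands fuse into one piece — 1 connected region. The outline is a single polygon with 11 vertices. Extrusion per mm of travel: 0.4 × 0.1 / (π × 0.875²) = 0.016630. Accumulating E over each segment gives final E = 0.9455.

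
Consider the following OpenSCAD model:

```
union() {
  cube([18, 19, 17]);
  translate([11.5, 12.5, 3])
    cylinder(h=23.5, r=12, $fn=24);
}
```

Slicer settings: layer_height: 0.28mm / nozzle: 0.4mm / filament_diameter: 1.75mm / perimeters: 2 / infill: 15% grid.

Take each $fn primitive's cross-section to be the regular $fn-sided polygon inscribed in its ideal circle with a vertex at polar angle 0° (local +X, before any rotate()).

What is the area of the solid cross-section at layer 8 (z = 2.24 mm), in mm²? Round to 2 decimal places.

At z = 2.24 mm: the cube is present — its section is the full 18×19 rectangle (area 342.00 mm²); the cylinder at (11.5, 12.5) does not reach this height (z outside [3, 26.5]); Taking the union: only the 18×19 cube is present, so the union is just that shape — area = 342.00 mm². Overall, the cross-section is a single solid region. Net area = 342.00 mm².

342.00 mm²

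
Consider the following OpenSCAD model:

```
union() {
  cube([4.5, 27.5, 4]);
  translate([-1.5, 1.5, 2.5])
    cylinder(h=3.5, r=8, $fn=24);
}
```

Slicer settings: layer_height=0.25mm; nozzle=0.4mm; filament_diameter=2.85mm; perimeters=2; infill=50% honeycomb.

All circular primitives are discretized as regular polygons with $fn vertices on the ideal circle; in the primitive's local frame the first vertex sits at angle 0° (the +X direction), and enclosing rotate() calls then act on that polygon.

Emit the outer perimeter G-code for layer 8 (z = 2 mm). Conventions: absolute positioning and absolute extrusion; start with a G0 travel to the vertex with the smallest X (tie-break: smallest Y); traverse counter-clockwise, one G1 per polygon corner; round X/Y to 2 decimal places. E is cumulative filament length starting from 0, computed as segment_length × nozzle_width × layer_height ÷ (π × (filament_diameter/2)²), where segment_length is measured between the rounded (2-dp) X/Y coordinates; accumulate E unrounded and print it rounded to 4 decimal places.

At z = 2 mm: the cube is present — its section is the full 4.5×27.5 rectangle; the cylinder at (-1.5, 1.5) does not reach this height (z outside [2.5, 6]); Combining (union): only the 4.5×27.5 cube is present, so the union is just that shape — 1 connected region. The outline is a single polygon with 4 vertices. Extrusion per mm of travel: 0.4 × 0.25 / (π × 1.425²) = 0.015675. Accumulating E over each segment gives final E = 1.0032.

G0 X0.00 Y0.00 Z2.00
G1 X4.50 Y0.00 E0.0705
G1 X4.50 Y27.50 E0.5016
G1 X0.00 Y27.50 E0.5722
G1 X0.00 Y0.00 E1.0032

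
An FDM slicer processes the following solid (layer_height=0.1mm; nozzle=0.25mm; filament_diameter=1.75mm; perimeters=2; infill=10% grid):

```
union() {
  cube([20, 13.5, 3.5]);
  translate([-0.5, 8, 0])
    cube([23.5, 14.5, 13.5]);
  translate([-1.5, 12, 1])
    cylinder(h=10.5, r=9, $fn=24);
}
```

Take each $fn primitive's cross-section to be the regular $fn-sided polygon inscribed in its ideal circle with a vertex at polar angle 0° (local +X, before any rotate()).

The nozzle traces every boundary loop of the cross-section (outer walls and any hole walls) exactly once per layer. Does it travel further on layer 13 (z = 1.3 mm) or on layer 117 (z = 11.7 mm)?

Layer 13 (z = 1.3): the cube (footprint 20×13.5) is included at this height (perimeter 67.00 mm); the cube at (-0.5, 8) is present — its section is the full 23.5×14.5 rectangle (perimeter 76.00 mm); the cylinder at (-1.5, 12): section is a regular 24-gon, circumradius r=9 (perimeter = 2·24·9.000·sin(180°/24) = 56.39 mm); Combining (union): the regions partially overlap (shared area 215.50 mm²), so the edge portions inside another operand are dropped and the merged outline is re-measured after clipping — boundary = 104.54 mm. So its perimeter = 104.54 mm. Layer 117 (z = 11.7): the cube is absent (z outside [0, 3.5]); the cube at (-0.5, 8) (footprint 23.5×14.5) is included at this height (perimeter 76.00 mm); the cylinder at (-1.5, 12) is not intersected at this z (z outside [1, 11.5]); Merging all regions: only the 23.5×14.5 cube at (-0.5, 8) is present, so the union is just that shape — boundary = 76.00 mm. So its perimeter = 76.00 mm. Layer 13 is larger (104.54 vs 76.00 mm).

layer 13 (z = 1.3 mm)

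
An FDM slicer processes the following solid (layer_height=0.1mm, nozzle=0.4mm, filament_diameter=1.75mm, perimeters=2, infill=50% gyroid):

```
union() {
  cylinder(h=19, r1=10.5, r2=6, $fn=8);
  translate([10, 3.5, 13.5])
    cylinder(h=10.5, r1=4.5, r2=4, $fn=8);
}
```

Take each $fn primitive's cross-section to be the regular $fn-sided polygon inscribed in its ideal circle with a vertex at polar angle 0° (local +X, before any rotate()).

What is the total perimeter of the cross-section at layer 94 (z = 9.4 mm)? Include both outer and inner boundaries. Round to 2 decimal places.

At z = 9.4 mm: the cone contributes a regular 8-gon of circumradius 8.274 (interpolated between r1=10.5 and r2=6 at t=0.495) (perimeter = 2·8·8.274·sin(180°/8) = 50.66 mm); the cone at (10, 3.5) does not reach this height (z outside [13.5, 24]); Merging all regions: only the cone is present, so the union is just that shape — boundary = 50.66 mm. Overall, the cross-section is a single solid region. Total boundary length (outer) = 50.66 mm.

50.66 mm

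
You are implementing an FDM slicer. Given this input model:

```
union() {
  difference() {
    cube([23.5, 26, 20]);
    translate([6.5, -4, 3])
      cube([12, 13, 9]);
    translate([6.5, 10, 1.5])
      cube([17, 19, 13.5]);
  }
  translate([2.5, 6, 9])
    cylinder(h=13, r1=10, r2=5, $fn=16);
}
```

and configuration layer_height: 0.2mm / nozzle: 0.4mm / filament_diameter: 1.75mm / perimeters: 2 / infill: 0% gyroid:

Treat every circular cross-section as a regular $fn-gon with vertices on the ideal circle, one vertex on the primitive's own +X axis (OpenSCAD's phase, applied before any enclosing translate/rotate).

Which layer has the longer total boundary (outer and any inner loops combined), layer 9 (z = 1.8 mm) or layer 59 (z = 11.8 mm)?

Layer 9 (z = 1.8): the cube is present — its section is the full 23.5×26 rectangle (perimeter 99.00 mm); the cube at (6.5, -4) is absent (z outside [3, 12]); the cube at (6.5, 10) is present — its section is the full 17×19 rectangle (perimeter 72.00 mm); Taking the first minus the rest: starting from the 23.5×26 cube, the 17×19 cube at (6.5, 10) partially overlaps it — only the 272.00 mm² overlap (of its 323.00 mm²) is removed, clipping the outline — boundary = 99.00 mm; the cone at (2.5, 6) does not reach this height (z outside [9, 22]); Merging all regions: only that combined region is present, so the union is just that shape — boundary = 99.00 mm. So its perimeter = 99.00 mm. Layer 59 (z = 11.8): the 23.5×26 cube contributes its full rectangle (perimeter 99.00 mm); the 12×13 cube at (6.5, -4) contributes its full rectangle (perimeter 50.00 mm); the 17×19 cube at (6.5, 10) contributes its full rectangle (perimeter 72.00 mm); Subtracting the remaining from the first: starting from the 23.5×26 cube, the 12×13 cube at (6.5, -4) partially overlaps it — only the 108.00 mm² overlap (of its 156.00 mm²) is removed, clipping the outline; the 17×19 cube at (6.5, 10) partially overlaps it — only the 272.00 mm² overlap (of its 323.00 mm²) is removed, clipping the outline — boundary = 117.00 mm; the cone at (2.5, 6): at t=0.215 of its height the radius interpolates to r₁+(r₂−r₁)t = 8.923, giving a regular 16-gon of that circumradius (perimeter = 2·16·8.923·sin(180°/16) = 55.71 mm); Merging all regions: the regions partially overlap (shared area 98.85 mm²), so the edge portions inside another operand are dropped and the merged outline is re-measured after clipping — boundary = 122.89 mm. So its perimeter = 122.89 mm. Layer 59 is larger (122.89 vs 99.00 mm).

layer 59 (z = 11.8 mm)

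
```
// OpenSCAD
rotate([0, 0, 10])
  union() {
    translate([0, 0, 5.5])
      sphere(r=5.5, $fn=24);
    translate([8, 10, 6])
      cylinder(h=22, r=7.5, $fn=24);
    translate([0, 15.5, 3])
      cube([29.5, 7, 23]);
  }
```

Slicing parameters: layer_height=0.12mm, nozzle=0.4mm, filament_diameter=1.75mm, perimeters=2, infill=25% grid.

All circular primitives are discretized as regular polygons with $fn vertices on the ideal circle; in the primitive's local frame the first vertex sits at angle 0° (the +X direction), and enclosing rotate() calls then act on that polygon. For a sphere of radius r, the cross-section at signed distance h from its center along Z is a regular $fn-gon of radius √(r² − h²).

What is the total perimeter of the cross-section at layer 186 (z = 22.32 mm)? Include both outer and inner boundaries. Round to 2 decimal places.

At z = 22.32 mm: the sphere is not intersected at this z (|z−center|=16.820 > r=5.5); the r=7.5 cylinder at (8, 10) contributes a regular 24-gon of circumradius 7.5 (perimeter = 2·24·7.500·sin(180°/24) = 46.99 mm); the 29.5×7 cube at (0, 15.5) contributes its full rectangle (perimeter 73.00 mm); Combining (union): the regions partially overlap (shared area 13.51 mm²), so the edge portions inside another operand are dropped and the merged outline is re-measured after clipping — boundary = 98.79 mm; (rotated 10° about Z; rotation is an isometry so areas/perimeters/island counts are preserved). Overall, the cross-section is a single solid region. Total boundary length (outer) = 98.79 mm.

98.79 mm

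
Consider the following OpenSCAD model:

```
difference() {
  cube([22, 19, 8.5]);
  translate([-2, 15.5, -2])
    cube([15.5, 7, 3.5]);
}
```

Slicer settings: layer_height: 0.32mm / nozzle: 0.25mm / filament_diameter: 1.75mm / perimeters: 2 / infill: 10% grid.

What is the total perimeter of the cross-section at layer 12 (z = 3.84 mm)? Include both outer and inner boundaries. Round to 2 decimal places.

82.00 mm

At z = 3.84 mm: the cube (footprint 22×19) is included at this height (perimeter 82.00 mm); the cube at (-2, 15.5) is absent (z outside [-2, 1.5]); Taking the first minus the rest: none of the subtracted shapes is present at this height, so the 22×19 cube is unchanged — boundary = 82.00 mm. Overall, the cross-section is a single solid region. Total boundary length (outer) = 82.00 mm.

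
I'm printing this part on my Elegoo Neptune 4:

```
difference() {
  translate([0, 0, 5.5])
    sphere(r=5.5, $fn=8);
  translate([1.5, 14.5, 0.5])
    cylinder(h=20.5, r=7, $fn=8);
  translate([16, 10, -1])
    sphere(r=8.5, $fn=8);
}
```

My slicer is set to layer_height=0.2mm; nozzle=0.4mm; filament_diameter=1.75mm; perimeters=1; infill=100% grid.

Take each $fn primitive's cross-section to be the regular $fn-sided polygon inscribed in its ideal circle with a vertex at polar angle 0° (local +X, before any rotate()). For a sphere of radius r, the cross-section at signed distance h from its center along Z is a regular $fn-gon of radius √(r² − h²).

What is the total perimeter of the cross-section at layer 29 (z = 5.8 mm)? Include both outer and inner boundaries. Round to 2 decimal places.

33.63 mm

At z = 5.8 mm: the r=5.5 sphere slices to a regular 8-gon of circumradius 5.492 (√(r²−h²) with h=0.3 from center) (perimeter = 2·8·5.492·sin(180°/8) = 33.63 mm); the r=7 cylinder at (1.5, 14.5) gives a regular 8-gon of circumradius 7 (constant along its height) (perimeter = 2·8·7.000·sin(180°/8) = 42.86 mm); the sphere at (16, 10): section is a regular 8-gon, circumradius = √(r²−h²) = √(8.5²−6.8²) = 5.100 (perimeter = 2·8·5.100·sin(180°/8) = 31.23 mm); After the difference (first − rest): starting from the r=5.5 sphere, the r=7 cylinder at (1.5, 14.5) misses the remaining region (no effect); the r=8.5 sphere at (16, 10) misses the remaining region (no effect) — boundary = 33.63 mm. Overall, the cross-section is a single solid region. Total boundary length (outer) = 33.63 mm.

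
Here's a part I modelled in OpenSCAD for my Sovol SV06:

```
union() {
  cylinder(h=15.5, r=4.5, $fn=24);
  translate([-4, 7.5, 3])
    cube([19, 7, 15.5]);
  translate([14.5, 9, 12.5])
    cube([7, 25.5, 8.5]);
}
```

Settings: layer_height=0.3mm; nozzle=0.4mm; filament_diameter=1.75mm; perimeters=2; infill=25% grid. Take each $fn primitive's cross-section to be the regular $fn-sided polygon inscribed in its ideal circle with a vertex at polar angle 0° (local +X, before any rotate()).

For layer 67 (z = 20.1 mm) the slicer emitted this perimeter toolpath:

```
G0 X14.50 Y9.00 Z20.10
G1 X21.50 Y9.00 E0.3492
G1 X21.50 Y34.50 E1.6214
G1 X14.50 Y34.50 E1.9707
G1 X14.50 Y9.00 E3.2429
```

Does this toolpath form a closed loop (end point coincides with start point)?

yes

Start point (G0): (14.50, 9.00). End point (last G1): the path returns to the start — closed.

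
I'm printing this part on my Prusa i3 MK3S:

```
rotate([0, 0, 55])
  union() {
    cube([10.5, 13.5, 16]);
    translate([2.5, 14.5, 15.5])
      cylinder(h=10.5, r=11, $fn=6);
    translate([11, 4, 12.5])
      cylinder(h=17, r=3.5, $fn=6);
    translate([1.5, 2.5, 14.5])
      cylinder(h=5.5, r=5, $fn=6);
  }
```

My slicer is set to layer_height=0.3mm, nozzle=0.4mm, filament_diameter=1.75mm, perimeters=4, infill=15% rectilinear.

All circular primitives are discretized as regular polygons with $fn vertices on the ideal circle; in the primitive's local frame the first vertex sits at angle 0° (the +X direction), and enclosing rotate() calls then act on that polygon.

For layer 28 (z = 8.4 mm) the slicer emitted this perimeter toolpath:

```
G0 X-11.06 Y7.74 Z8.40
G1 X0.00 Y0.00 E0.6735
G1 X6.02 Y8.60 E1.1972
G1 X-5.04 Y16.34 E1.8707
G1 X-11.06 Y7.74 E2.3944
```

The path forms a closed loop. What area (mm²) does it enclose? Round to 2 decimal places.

141.71 mm²

Apply the shoelace formula to the sequence of (X, Y) vertices; enclosed area = 141.71 mm².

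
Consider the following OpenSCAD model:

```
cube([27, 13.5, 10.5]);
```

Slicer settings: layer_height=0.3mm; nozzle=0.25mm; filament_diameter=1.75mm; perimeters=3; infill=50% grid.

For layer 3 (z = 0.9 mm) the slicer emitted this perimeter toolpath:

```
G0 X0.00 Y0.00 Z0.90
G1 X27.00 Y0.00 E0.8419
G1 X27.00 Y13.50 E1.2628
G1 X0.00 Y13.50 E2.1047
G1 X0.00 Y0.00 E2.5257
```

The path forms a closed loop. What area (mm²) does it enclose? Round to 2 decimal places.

Apply the shoelace formula to the sequence of (X, Y) vertices; enclosed area = 364.50 mm².

364.50 mm²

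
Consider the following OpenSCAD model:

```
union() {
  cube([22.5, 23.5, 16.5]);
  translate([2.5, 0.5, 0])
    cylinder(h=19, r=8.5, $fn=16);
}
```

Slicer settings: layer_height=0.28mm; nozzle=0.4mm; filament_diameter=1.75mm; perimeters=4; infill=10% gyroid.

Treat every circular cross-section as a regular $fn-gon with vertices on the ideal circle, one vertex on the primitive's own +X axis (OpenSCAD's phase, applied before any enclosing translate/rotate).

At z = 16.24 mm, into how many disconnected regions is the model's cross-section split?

At z = 16.24 mm: the 22.5×23.5 cube contributes its full rectangle; the r=8.5 cylinder at (2.5, 0.5) gives a regular 16-gon of circumradius 8.5 (constant along its height); Merging all regions: the regions partially overlap (shared area 81.40 mm²), so overlapping operands fuse into one piece — 1 connected region. The result has 1 disconnected region.

1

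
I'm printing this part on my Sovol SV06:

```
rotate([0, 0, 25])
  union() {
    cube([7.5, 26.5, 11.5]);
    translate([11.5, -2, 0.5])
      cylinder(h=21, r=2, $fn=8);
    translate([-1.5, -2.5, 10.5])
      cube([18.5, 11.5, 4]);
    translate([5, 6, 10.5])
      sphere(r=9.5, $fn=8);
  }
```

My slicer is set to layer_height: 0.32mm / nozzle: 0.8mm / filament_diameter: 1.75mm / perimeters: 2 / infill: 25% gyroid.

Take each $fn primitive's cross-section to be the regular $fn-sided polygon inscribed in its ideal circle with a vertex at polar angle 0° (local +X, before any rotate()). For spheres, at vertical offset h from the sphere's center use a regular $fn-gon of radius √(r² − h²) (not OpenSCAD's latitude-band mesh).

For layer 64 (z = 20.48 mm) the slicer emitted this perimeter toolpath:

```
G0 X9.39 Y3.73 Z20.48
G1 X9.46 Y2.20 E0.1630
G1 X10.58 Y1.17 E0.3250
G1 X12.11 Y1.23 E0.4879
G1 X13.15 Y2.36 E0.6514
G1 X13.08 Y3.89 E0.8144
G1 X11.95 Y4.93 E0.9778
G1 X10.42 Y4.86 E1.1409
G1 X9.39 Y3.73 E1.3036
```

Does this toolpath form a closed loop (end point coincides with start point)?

Start point (G0): (9.39, 3.73). End point (last G1): the path returns to the start — closed.

yes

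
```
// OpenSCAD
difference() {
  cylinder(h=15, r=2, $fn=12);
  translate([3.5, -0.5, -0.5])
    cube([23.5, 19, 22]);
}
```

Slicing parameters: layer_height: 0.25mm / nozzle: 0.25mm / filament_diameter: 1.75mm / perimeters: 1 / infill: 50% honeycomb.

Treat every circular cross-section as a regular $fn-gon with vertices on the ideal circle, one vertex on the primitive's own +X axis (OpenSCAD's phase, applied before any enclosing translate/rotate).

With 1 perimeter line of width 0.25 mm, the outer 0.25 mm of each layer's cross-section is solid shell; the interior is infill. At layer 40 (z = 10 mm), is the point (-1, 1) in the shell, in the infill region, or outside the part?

infill

At z = 10 mm: the cylinder: section is a regular 12-gon, circumradius r=2; the cube at (3.5, -0.5) is present — its section is the full 23.5×19 rectangle; After the difference (first − rest): starting from the r=2 cylinder, the 23.5×19 cube at (3.5, -0.5) misses the remaining region (no effect) — 1 connected region. Overall, the cross-section is a single solid region. The nearest boundary edge runs (-1.73, 1.00)→(-1.00, 1.73); distance from the point to it = 0.52 mm. The point is inside the cross-section and 0.52 mm from the nearest boundary — more than the 0.25 mm shell width (1 × 0.25), so it's in the infill interior.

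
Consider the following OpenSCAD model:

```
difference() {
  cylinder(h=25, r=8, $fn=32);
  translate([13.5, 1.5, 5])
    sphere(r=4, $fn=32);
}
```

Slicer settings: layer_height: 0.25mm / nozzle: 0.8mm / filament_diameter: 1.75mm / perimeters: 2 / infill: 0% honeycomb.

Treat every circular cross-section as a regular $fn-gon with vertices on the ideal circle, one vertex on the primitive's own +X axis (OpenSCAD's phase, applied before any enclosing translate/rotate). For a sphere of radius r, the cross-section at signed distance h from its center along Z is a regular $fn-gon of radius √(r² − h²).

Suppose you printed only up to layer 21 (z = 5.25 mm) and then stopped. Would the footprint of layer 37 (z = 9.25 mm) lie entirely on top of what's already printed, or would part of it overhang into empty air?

entirely on top

Compare the two slices. At z = 5.25: the cylinder: section is a regular 32-gon, circumradius r=8 (area = (32/2)·8.000²·sin(360°/32) = 199.77 mm²); the r=4 sphere at (13.5, 1.5) slices to a regular 32-gon of circumradius 3.992 (√(r²−h²) with h=0.25 from center) (area = (32/2)·3.992²·sin(360°/32) = 49.75 mm²); After the difference (first − rest): starting from the r=8 cylinder (199.77 mm²), the r=4 sphere at (13.5, 1.5) misses the remaining region (no effect) — area = 199.77 mm². At z = 9.25: the r=8 cylinder contributes a regular 32-gon of circumradius 8 (area = (32/2)·8.000²·sin(360°/32) = 199.77 mm²); the sphere at (13.5, 1.5) is not intersected at this z (|z−center|=4.250 > r=4); Subtracting the remaining from the first: none of the subtracted shapes is present at this height, so the r=8 cylinder is unchanged — area = 199.77 mm². Checking containment: the cross-section at z = 9.25 is a subset of the cross-section at z = 5.25.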